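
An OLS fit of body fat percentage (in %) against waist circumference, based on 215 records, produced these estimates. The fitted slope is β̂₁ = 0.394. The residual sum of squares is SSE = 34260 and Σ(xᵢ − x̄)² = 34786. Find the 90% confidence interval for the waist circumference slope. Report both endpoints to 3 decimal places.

(0.282, 0.506)

MSE = SSE/(n − 2) = 34260/213 = 160.845.
SE(β̂₁) = √(MSE/Sₓₓ) = √(160.845/34786) = 0.0679989.
df = n − 2 = 213.
t* = t_{0.05, 213} = 1.652039.
Margin = t* × SE = 1.652039 × 0.0679989 = 0.11234.
CI: 0.394 ± 0.11234 → (0.282, 0.506).
With 90% confidence, each one-unit increase in waist circumference is associated with a change of between 0.282 and 0.506 % in body fat percentage.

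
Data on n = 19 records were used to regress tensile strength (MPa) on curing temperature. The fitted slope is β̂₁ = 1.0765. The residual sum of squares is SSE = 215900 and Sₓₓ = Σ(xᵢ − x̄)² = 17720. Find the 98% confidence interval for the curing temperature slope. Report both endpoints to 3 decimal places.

(-1.097, 3.250)

MSE = SSE/(n − 2) = 215900/17 = 12700.
SE(β̂₁) = √(MSE/Sₓₓ) = √(12700/17720) = 0.846584.
df = n − 2 = 17.
t* = t_{0.01, 17} = 2.566934.
Margin = t* × SE = 2.566934 × 0.846584 = 2.17312.
CI: 1.0765 ± 2.17312 → (-1.097, 3.250).
With 98% confidence, each one-unit increase in curing temperature is associated with a change of between -1.097 and 3.250 MPa in tensile strength.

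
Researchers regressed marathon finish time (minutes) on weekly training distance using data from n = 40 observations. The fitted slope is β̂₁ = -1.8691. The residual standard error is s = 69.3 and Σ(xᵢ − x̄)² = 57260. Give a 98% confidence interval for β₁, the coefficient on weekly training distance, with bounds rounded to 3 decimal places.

(-2.572, -1.166)

SE(β̂₁) = s/√Sₓₓ = 69.3/√57260 = 0.289606.
df = n − 2 = 38.
t* = t_{0.01, 38} = 2.428568.
Margin = t* × SE = 2.428568 × 0.289606 = 0.70333.
CI: -1.8691 ± 0.70333 → (-2.572, -1.166).
With 98% confidence, each one-unit increase in weekly training distance is associated with a change of between -2.572 and -1.166 minutes in marathon finish time.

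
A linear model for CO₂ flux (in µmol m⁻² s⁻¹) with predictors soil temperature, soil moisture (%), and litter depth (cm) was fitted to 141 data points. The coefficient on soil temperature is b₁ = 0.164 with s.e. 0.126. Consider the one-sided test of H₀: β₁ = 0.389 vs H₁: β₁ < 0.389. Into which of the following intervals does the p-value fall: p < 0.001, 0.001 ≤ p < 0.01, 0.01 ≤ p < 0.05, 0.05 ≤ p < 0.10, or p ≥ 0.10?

t = (0.164 − 0.389) / 0.126 = -1.786.
df = n − k − 1 = 141 − 3 − 1 = 137.
One-sided p = P(T_{137} < t) ≈ 0.0382.
So 0.01 ≤ p < 0.05.

0.01 ≤ p < 0.05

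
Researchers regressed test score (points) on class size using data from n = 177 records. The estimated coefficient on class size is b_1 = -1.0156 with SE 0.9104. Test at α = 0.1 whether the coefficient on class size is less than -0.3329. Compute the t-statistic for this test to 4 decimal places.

t = -0.7499

H₀: β₁ = -0.3329 vs H₁: β₁ < -0.3329.
t = (b_1 − β₁⁰)/SE = (-1.0156 − (-0.3329)) / 0.9104 = -0.7499.
df = n − 2 = 177 − 2 = 175.
One-sided p ≈ 0.2272, which is ≥ 0.1, so fail to reject H₀.
The data do not give significant evidence that the true slope on class size is below -0.3329 points per unit.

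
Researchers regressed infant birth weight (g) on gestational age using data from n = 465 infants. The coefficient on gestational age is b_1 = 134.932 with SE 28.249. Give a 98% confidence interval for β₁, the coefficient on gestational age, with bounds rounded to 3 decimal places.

(68.987, 200.877)

df = n − 2 = 465 − 2 = 463.
t* = t_{0.01, 463} = 2.334429.
Margin = t* × SE = 2.334429 × 28.249 = 65.94528.
CI: 134.932 ± 65.94528 → (68.987, 200.877).
With 98% confidence, each one-unit increase in gestational age is associated with a change of between 68.987 and 200.877 g in infant birth weight.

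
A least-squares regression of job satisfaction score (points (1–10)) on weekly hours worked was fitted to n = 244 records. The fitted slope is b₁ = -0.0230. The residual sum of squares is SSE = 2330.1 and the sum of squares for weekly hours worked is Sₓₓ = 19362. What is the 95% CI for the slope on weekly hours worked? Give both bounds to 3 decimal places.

(-0.067, 0.021)

MSE = SSE/(n − 2) = 2330.1/242 = 9.62851.
SE(b₁) = √(MSE/Sₓₓ) = √(9.62851/19362) = 0.0223.
df = n − 2 = 242.
t* = t_{0.025, 242} = 1.969815.
Margin = t* × SE = 1.969815 × 0.0223 = 0.04393.
CI: -0.0230 ± 0.04393 → (-0.067, 0.021).
With 95% confidence, each one-unit increase in weekly hours worked is associated with a change of between -0.067 and 0.021 points (1–10) in job satisfaction score.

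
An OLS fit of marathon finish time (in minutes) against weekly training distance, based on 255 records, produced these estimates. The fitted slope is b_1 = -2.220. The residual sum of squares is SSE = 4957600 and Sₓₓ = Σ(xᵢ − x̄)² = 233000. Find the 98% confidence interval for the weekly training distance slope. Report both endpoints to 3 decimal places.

MSE = SSE/(n − 2) = 4957600/253 = 19595.3.
SE(b_1) = √(MSE/Sₓₓ) = √(19595.3/233000) = 0.29.
df = n − 2 = 253.
t* = t_{0.01, 253} = 2.341177.
Margin = t* × SE = 2.341177 × 0.29 = 0.67894.
CI: -2.220 ± 0.67894 → (-2.899, -1.541).
With 98% confidence, each one-unit increase in weekly training distance is associated with a change of between -2.899 and -1.541 minutes in marathon finish time.

(-2.899, -1.541)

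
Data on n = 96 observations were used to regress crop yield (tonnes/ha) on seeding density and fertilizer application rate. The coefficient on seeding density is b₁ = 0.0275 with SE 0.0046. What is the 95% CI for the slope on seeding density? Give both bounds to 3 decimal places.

df = n − k − 1 = 96 − 2 − 1 = 93.
t* = t_{0.025, 93} = 1.985802.
Margin = t* × SE = 1.985802 × 0.0046 = 0.00913.
CI: 0.0275 ± 0.00913 → (0.018, 0.037).
With 95% confidence, each one-unit increase in seeding density is associated with a change of between 0.018 and 0.037 tonnes/ha in crop yield, holding the other predictors fixed.

(0.018, 0.037)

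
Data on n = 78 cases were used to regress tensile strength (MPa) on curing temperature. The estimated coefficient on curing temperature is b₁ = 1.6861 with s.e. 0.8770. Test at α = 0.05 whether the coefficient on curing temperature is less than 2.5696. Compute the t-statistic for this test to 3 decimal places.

H₀: β₁ = 2.5696 vs H₁: β₁ < 2.5696.
t = (b₁ − β₁⁰)/SE = (1.6861 − 2.5696) / 0.8770 = -1.007.
df = n − 2 = 78 − 2 = 76.
One-sided p ≈ 0.1585, which is ≥ 0.05, so fail to reject H₀.
The data do not give significant evidence that the true slope on curing temperature is below 2.5696 MPa per unit.

t = -1.007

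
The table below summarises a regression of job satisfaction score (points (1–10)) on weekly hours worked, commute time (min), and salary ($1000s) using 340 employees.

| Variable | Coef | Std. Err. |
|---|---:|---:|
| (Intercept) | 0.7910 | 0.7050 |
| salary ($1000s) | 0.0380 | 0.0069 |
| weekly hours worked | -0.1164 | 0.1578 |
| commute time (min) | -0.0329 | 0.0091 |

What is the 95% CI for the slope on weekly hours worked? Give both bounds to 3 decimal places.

Read off: b = -0.1164, SE = 0.1578 for weekly hours worked.
df = n − k − 1 = 340 − 3 − 1 = 336.
t* = t_{0.025, 336} = 1.967049.
Margin = t* × SE = 1.967049 × 0.1578 = 0.31040.
CI: -0.1164 ± 0.31040 → (-0.427, 0.194).

(-0.427, 0.194)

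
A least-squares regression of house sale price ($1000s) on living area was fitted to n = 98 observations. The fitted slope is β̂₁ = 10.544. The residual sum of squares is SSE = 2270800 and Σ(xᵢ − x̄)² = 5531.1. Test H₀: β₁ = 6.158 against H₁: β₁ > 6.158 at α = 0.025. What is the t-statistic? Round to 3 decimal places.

MSE = SSE/(n − 2) = 2270800/96 = 23654.2.
SE(β̂₁) = √(MSE/Sₓₓ) = √(23654.2/5531.1) = 2.06799.
t = (10.544 − 6.158) / 2.06799 = 2.121.
df = n − 2 = 96.
One-sided p ≈ 0.0183, which is < 0.025, so reject H₀.
There is evidence that the true slope on living area exceeds 6.158 $1000s per unit.

t = 2.121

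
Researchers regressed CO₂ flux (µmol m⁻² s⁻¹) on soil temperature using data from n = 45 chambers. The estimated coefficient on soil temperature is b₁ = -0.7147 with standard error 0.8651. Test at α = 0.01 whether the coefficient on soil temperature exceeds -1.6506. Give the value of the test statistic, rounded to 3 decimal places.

t = 1.082

H₀: β₁ = -1.6506 vs H₁: β₁ > -1.6506.
t = (b₁ − β₁⁰)/SE = (-0.7147 − (-1.6506)) / 0.8651 = 1.082.
df = n − 2 = 45 − 2 = 43.
One-sided p ≈ 0.1427, which is ≥ 0.01, so fail to reject H₀.
The data do not give significant evidence that the true slope on soil temperature exceeds -1.6506 µmol m⁻² s⁻¹ per unit.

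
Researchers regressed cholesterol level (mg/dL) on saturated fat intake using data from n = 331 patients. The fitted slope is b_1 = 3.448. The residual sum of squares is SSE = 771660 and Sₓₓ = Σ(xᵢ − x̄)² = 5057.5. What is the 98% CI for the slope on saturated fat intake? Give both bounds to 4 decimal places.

MSE = SSE/(n − 2) = 771660/329 = 2345.47.
SE(b_1) = √(MSE/Sₓₓ) = √(2345.47/5057.5) = 0.681.
df = n − 2 = 329.
t* = t_{0.01, 329} = 2.337735.
Margin = t* × SE = 2.337735 × 0.681 = 1.591998.
CI: 3.448 ± 1.591998 → (1.8560, 5.0400).
With 98% confidence, each one-unit increase in saturated fat intake is associated with a change of between 1.8560 and 5.0400 mg/dL in cholesterol level.

(1.8560, 5.0400)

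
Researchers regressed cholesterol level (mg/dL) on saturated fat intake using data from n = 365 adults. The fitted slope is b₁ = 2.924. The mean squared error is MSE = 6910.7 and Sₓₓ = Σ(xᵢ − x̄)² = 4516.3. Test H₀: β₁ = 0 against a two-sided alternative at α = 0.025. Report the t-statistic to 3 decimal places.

t = 2.364

SE(b₁) = √(MSE/Sₓₓ) = √(6910.7/4516.3) = 1.237.
t = 2.924 / 1.237 = 2.364.
df = n − 2 = 363.
Two-sided p ≈ 0.0186, which is < 0.025, so reject H₀.
There is evidence that saturated fat intake is associated with cholesterol level.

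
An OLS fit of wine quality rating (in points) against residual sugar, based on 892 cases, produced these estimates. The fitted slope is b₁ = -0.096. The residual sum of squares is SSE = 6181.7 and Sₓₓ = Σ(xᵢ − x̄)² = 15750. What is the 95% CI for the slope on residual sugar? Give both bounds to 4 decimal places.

MSE = SSE/(n − 2) = 6181.7/890 = 6.94573.
SE(b₁) = √(MSE/Sₓₓ) = √(6.94573/15750) = 0.021.
df = n − 2 = 890.
t* = t_{0.025, 890} = 1.962633.
Margin = t* × SE = 1.962633 × 0.021 = 0.041215.
CI: -0.096 ± 0.041215 → (-0.1372, -0.0548).
With 95% confidence, each one-unit increase in residual sugar is associated with a change of between -0.1372 and -0.0548 points in wine quality rating.

(-0.1372, -0.0548)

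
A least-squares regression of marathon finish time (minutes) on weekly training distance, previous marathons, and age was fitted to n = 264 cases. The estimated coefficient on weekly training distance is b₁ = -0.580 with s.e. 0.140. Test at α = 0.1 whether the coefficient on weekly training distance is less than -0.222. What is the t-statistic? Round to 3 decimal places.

t = -2.557

H₀: β₁ = -0.222 vs H₁: β₁ < -0.222.
t = (b₁ − β₁⁰)/SE = (-0.580 − (-0.222)) / 0.140 = -2.557.
df = n − k − 1 = 264 − 3 − 1 = 260.
One-sided p ≈ 0.0056, which is < 0.1, so reject H₀.
There is evidence that the true slope on weekly training distance is below -0.222 minutes per unit, holding the other predictors fixed.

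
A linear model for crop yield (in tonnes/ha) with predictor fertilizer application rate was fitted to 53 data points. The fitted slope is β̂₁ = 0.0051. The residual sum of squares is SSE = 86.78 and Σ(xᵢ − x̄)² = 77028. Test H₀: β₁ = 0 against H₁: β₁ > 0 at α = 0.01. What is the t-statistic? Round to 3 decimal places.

t = 1.085

MSE = SSE/(n − 2) = 86.78/51 = 1.70157.
SE(β̂₁) = √(MSE/Sₓₓ) = √(1.70157/77028) = 0.00470003.
t = 0.0051 / 0.00470003 = 1.085.
df = n − 2 = 51.
One-sided p ≈ 0.1415, which is ≥ 0.01, so fail to reject H₀.
The data do not give significant evidence that the true slope on fertilizer application rate is positive.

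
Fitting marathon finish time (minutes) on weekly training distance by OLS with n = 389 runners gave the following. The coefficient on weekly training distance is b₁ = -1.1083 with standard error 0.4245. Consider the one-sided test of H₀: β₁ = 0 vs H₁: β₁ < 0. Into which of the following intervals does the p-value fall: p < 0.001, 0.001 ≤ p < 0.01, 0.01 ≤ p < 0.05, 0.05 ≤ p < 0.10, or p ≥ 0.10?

t = -1.1083 / 0.4245 = -2.611.
df = n − 2 = 389 − 2 = 387.
One-sided p = P(T_{387} < t) ≈ 0.0047.
So 0.001 ≤ p < 0.01.

0.001 ≤ p < 0.01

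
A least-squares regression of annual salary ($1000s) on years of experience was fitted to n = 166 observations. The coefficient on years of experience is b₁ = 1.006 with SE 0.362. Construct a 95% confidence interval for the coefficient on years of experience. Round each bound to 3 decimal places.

df = n − 2 = 166 − 2 = 164.
t* = t_{0.025, 164} = 1.974535.
Margin = t* × SE = 1.974535 × 0.362 = 0.71478.
CI: 1.006 ± 0.71478 → (0.291, 1.721).
With 95% confidence, each one-unit increase in years of experience is associated with a change of between 0.291 and 1.721 $1000s in annual salary.

(0.291, 1.721)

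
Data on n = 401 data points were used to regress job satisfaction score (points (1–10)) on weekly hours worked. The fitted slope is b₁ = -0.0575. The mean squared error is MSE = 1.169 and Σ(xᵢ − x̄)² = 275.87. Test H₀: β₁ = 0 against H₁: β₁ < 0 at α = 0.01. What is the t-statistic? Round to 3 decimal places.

SE(b₁) = √(MSE/Sₓₓ) = √(1.169/275.87) = 0.0650961.
t = -0.0575 / 0.0650961 = -0.883.
df = n − 2 = 399.
One-sided p ≈ 0.1888, which is ≥ 0.01, so fail to reject H₀.
The data do not give significant evidence that the true slope on weekly hours worked is negative.

t = -0.883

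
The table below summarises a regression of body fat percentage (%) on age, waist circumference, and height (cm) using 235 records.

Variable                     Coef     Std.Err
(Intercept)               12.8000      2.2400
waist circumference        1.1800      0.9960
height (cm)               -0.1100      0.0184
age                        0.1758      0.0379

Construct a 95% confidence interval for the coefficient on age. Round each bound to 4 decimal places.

Read off: b = 0.1758, SE = 0.0379 for age.
df = n − k − 1 = 235 − 3 − 1 = 231.
t* = t_{0.025, 231} = 1.970287.
Margin = t* × SE = 1.970287 × 0.0379 = 0.074674.
CI: 0.1758 ± 0.074674 → (0.1011, 0.2505).

(0.1011, 0.2505)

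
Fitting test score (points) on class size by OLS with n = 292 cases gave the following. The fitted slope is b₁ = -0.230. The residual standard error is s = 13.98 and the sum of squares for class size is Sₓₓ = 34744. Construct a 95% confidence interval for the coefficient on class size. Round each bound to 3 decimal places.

(-0.378, -0.082)

SE(b₁) = s/√Sₓₓ = 13.98/√34744 = 0.075001.
df = n − 2 = 290.
t* = t_{0.025, 290} = 1.968178.
Margin = t* × SE = 1.968178 × 0.075001 = 0.14762.
CI: -0.230 ± 0.14762 → (-0.378, -0.082).
With 95% confidence, each one-unit increase in class size is associated with a change of between -0.378 and -0.082 points in test score.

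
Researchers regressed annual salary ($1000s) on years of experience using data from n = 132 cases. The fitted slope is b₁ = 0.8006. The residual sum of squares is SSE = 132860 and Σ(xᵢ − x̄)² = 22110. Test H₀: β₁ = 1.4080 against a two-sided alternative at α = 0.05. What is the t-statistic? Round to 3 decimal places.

t = -2.825

MSE = SSE/(n − 2) = 132860/130 = 1022.
SE(b₁) = √(MSE/Sₓₓ) = √(1022/22110) = 0.214996.
t = (0.8006 − 1.4080) / 0.214996 = -2.825.
df = n − 2 = 130.
Two-sided p ≈ 0.0055, which is < 0.05, so reject H₀.
There is evidence that the true slope on years of experience differs from 1.4080 $1000s per unit.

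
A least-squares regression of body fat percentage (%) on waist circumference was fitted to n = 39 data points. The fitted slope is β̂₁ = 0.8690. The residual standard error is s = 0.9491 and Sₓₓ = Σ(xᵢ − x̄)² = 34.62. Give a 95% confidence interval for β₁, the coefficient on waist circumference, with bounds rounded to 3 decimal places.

SE(β̂₁) = s/√Sₓₓ = 0.9491/√34.62 = 0.161305.
df = n − 2 = 37.
t* = t_{0.025, 37} = 2.026192.
Margin = t* × SE = 2.026192 × 0.161305 = 0.32684.
CI: 0.8690 ± 0.32684 → (0.542, 1.196).
With 95% confidence, each one-unit increase in waist circumference is associated with a change of between 0.542 and 1.196 % in body fat percentage.

(0.542, 1.196)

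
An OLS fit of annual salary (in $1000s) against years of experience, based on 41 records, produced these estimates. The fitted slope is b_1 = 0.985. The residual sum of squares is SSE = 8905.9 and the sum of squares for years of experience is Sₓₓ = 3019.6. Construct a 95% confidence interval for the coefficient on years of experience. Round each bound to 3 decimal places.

(0.429, 1.541)

MSE = SSE/(n − 2) = 8905.9/39 = 228.356.
SE(b_1) = √(MSE/Sₓₓ) = √(228.356/3019.6) = 0.274999.
df = n − 2 = 39.
t* = t_{0.025, 39} = 2.022691.
Margin = t* × SE = 2.022691 × 0.274999 = 0.55624.
CI: 0.985 ± 0.55624 → (0.429, 1.541).
With 95% confidence, each one-unit increase in years of experience is associated with a change of between 0.429 and 1.541 $1000s in annual salary.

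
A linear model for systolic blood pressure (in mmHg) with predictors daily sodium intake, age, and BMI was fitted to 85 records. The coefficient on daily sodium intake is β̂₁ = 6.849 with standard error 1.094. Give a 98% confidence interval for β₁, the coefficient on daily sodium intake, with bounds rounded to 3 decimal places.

(4.253, 9.445)

df = n − k − 1 = 85 − 3 − 1 = 81.
t* = t_{0.01, 81} = 2.37327.
Margin = t* × SE = 2.37327 × 1.094 = 2.59636.
CI: 6.849 ± 2.59636 → (4.253, 9.445).
With 98% confidence, each one-unit increase in daily sodium intake is associated with a change of between 4.253 and 9.445 mmHg in systolic blood pressure, holding the other predictors fixed.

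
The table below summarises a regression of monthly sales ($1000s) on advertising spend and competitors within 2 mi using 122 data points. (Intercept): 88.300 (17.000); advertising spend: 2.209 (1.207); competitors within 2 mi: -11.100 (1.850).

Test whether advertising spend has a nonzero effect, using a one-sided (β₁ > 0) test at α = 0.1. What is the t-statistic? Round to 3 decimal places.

Read off: b = 2.209, SE = 1.207 for advertising spend.
H₀: β₁ = 0 vs H₁: β₁ > 0.
t = 2.209 / 1.207 = 1.830.
df = n − k − 1 = 122 − 2 − 1 = 119.
One-sided p ≈ 0.0349, which is < 0.1, so reject H₀.
There is evidence that the true slope on advertising spend is positive, holding the other predictors fixed.

t = 1.830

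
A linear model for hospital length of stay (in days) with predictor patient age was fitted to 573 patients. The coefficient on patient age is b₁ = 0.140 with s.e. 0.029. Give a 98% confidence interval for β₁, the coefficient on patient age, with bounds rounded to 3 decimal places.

df = n − 2 = 573 − 2 = 571.
t* = t_{0.01, 571} = 2.332896.
Margin = t* × SE = 2.332896 × 0.029 = 0.06765.
CI: 0.140 ± 0.06765 → (0.072, 0.208).
With 98% confidence, each one-unit increase in patient age is associated with a change of between 0.072 and 0.208 days in hospital length of stay.

(0.072, 0.208)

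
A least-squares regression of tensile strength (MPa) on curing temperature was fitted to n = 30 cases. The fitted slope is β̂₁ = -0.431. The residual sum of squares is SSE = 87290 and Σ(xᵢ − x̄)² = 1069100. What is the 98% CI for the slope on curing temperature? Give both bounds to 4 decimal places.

MSE = SSE/(n − 2) = 87290/28 = 3117.5.
SE(β̂₁) = √(MSE/Sₓₓ) = √(3117.5/1069100) = 0.054.
df = n − 2 = 28.
t* = t_{0.01, 28} = 2.46714.
Margin = t* × SE = 2.46714 × 0.054 = 0.133226.
CI: -0.431 ± 0.133226 → (-0.5642, -0.2978).
With 98% confidence, each one-unit increase in curing temperature is associated with a change of between -0.5642 and -0.2978 MPa in tensile strength.

(-0.5642, -0.2978)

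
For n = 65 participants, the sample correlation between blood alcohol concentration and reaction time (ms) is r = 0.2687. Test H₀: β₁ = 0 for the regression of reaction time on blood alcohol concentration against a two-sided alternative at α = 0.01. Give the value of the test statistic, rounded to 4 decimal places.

t = 2.2142

t = r·√(n − 2)/√(1 − r²) = 0.2687·√63/√0.9278 = 2.2142.
df = n − 2 = 63.
Two-sided p ≈ 0.0304, which is ≥ 0.01, so fail to reject H₀.
The data do not give significant evidence of a linear association between blood alcohol concentration and reaction time.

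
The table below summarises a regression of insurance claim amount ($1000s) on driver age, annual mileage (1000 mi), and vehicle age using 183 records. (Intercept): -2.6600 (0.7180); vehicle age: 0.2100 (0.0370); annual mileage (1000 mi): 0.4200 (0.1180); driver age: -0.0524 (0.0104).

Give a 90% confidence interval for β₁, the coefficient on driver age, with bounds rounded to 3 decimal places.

Read off: b = -0.0524, SE = 0.0104 for driver age.
df = n − k − 1 = 183 − 3 − 1 = 179.
t* = t_{0.05, 179} = 1.653411.
Margin = t* × SE = 1.653411 × 0.0104 = 0.01720.
CI: -0.0524 ± 0.01720 → (-0.070, -0.035).

(-0.070, -0.035)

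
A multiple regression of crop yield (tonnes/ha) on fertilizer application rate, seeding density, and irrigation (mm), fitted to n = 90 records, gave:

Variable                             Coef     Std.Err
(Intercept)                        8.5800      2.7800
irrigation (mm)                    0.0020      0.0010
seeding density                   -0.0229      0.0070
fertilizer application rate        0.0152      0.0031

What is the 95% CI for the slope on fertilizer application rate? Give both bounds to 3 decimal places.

(0.009, 0.021)

Read off: b = 0.0152, SE = 0.0031 for fertilizer application rate.
df = n − k − 1 = 90 − 3 − 1 = 86.
t* = t_{0.025, 86} = 1.987934.
Margin = t* × SE = 1.987934 × 0.0031 = 0.00616.
CI: 0.0152 ± 0.00616 → (0.009, 0.021).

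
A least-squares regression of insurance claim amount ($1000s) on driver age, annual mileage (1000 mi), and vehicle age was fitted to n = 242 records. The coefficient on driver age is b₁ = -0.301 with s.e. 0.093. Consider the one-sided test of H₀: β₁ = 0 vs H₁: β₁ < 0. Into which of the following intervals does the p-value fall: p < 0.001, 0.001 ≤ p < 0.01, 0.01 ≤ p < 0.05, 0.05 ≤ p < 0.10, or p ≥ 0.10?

p < 0.001

t = -0.301 / 0.093 = -3.237.
df = n − k − 1 = 242 − 3 − 1 = 238.
One-sided p = P(T_{238} < t) ≈ 0.0007.
So p < 0.001.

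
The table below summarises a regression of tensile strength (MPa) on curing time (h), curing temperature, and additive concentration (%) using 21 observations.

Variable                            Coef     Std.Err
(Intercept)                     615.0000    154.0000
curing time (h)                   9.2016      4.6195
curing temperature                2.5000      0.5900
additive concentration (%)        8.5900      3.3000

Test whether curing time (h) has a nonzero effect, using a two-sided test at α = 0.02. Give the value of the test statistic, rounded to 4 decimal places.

Read off: b = 9.2016, SE = 4.6195 for curing time (h).
H₀: β₁ = 0 vs H₁: β₁ ≠ 0.
t = 9.2016 / 4.6195 = 1.9919.
df = n − k − 1 = 21 − 3 − 1 = 17.
Two-sided p ≈ 0.0627, which is ≥ 0.02, so fail to reject H₀.
The data do not give significant evidence of an association between curing time (h) and tensile strength, after adjusting for the other predictors.

t = 1.9919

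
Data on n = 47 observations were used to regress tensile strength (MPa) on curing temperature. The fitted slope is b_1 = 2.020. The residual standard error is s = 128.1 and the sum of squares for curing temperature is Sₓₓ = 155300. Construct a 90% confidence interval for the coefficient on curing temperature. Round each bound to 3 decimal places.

(1.474, 2.566)

SE(b_1) = s/√Sₓₓ = 128.1/√155300 = 0.32506.
df = n − 2 = 45.
t* = t_{0.05, 45} = 1.679427.
Margin = t* × SE = 1.679427 × 0.32506 = 0.54591.
CI: 2.020 ± 0.54591 → (1.474, 2.566).
With 90% confidence, each one-unit increase in curing temperature is associated with a change of between 1.474 and 2.566 MPa in tensile strength.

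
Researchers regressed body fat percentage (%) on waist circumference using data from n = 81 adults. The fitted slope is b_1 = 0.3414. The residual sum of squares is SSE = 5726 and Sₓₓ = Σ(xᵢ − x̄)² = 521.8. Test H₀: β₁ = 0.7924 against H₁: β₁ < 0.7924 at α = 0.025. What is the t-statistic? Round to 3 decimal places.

t = -1.210

MSE = SSE/(n − 2) = 5726/79 = 72.481.
SE(b_1) = √(MSE/Sₓₓ) = √(72.481/521.8) = 0.372701.
t = (0.3414 − 0.7924) / 0.372701 = -1.210.
df = n − 2 = 79.
One-sided p ≈ 0.1149, which is ≥ 0.025, so fail to reject H₀.
The data do not give significant evidence that the true slope on waist circumference is below 0.7924 % per unit.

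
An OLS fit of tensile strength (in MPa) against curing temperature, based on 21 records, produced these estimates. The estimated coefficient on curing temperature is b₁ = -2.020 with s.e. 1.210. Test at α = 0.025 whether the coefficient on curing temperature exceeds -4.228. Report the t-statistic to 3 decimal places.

t = 1.825

H₀: β₁ = -4.228 vs H₁: β₁ > -4.228.
t = (b₁ − β₁⁰)/SE = (-2.020 − (-4.228)) / 1.210 = 1.825.
df = n − 2 = 21 − 2 = 19.
One-sided p ≈ 0.0419, which is ≥ 0.025, so fail to reject H₀.
The data do not give significant evidence that the true slope on curing temperature exceeds -4.228 MPa per unit.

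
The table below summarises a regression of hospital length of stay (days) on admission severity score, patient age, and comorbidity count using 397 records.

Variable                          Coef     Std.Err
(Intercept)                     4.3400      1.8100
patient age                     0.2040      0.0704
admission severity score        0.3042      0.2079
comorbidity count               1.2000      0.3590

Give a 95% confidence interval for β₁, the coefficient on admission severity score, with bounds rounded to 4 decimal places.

(-0.1045, 0.7129)

Read off: b = 0.3042, SE = 0.2079 for admission severity score.
df = n − k − 1 = 397 − 3 − 1 = 393.
t* = t_{0.025, 393} = 1.966019.
Margin = t* × SE = 1.966019 × 0.2079 = 0.408735.
CI: 0.3042 ± 0.408735 → (-0.1045, 0.7129).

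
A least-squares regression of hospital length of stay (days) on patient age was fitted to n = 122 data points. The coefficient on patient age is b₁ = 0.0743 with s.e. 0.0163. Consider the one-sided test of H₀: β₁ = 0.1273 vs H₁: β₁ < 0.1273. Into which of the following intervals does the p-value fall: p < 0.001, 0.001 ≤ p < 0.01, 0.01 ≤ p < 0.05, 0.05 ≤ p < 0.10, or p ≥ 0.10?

t = (0.0743 − 0.1273) / 0.0163 = -3.252.
df = n − 2 = 122 − 2 = 120.
One-sided p = P(T_{120} < t) ≈ 0.0007.
So p < 0.001.

p < 0.001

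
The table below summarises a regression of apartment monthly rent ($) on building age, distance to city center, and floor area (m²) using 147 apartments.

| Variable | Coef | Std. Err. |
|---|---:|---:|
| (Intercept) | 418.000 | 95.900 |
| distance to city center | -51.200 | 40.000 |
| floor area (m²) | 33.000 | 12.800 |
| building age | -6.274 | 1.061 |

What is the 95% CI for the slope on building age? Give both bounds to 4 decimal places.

Read off: b = -6.274, SE = 1.061 for building age.
df = n − k − 1 = 147 − 3 − 1 = 143.
t* = t_{0.025, 143} = 1.976692.
Margin = t* × SE = 1.976692 × 1.061 = 2.097270.
CI: -6.274 ± 2.097270 → (-8.3713, -4.1767).

(-8.3713, -4.1767)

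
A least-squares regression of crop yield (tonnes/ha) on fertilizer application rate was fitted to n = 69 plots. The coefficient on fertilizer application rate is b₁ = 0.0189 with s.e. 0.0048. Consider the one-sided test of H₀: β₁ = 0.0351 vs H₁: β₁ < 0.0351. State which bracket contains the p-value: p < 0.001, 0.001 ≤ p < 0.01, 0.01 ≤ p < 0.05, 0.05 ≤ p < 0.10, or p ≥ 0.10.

t = (0.0189 − 0.0351) / 0.0048 = -3.375.
df = n − 2 = 69 − 2 = 67.
One-sided p = P(T_{67} < t) ≈ 0.0006.
So p < 0.001.

p < 0.001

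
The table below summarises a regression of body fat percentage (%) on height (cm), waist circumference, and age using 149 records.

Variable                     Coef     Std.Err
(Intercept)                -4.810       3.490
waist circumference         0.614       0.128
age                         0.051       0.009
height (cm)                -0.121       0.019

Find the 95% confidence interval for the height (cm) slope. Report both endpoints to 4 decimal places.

Read off: b = -0.121, SE = 0.019 for height (cm).
df = n − k − 1 = 149 − 3 − 1 = 145.
t* = t_{0.025, 145} = 1.97646.
Margin = t* × SE = 1.97646 × 0.019 = 0.037553.
CI: -0.121 ± 0.037553 → (-0.1586, -0.0834).

(-0.1586, -0.0834)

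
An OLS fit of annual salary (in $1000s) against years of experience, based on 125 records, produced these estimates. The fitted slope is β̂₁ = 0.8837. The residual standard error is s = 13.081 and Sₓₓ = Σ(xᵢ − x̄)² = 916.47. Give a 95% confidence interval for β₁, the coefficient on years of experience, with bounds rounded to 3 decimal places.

(0.028, 1.739)

SE(β̂₁) = s/√Sₓₓ = 13.081/√916.47 = 0.432098.
df = n − 2 = 123.
t* = t_{0.025, 123} = 1.979439.
Margin = t* × SE = 1.979439 × 0.432098 = 0.85531.
CI: 0.8837 ± 0.85531 → (0.028, 1.739).
With 95% confidence, each one-unit increase in years of experience is associated with a change of between 0.028 and 1.739 $1000s in annual salary.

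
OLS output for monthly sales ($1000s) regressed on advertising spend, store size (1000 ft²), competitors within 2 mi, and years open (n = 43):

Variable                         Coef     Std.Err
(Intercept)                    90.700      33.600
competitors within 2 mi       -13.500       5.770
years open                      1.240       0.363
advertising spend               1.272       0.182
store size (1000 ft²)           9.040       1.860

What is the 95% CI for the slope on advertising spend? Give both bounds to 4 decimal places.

(0.9036, 1.6404)

Read off: b = 1.272, SE = 0.182 for advertising spend.
df = n − k − 1 = 43 − 4 − 1 = 38.
t* = t_{0.025, 38} = 2.024394.
Margin = t* × SE = 2.024394 × 0.182 = 0.368440.
CI: 1.272 ± 0.368440 → (0.9036, 1.6404).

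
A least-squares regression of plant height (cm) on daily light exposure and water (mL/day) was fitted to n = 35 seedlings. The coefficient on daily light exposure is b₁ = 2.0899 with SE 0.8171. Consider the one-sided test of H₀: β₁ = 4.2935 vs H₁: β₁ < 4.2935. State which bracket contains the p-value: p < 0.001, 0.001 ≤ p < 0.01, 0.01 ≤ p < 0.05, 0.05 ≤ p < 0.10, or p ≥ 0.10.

t = (2.0899 − 4.2935) / 0.8171 = -2.697.
df = n − k − 1 = 35 − 2 − 1 = 32.
One-sided p = P(T_{32} < t) ≈ 0.0055.
So 0.001 ≤ p < 0.01.

0.001 ≤ p < 0.01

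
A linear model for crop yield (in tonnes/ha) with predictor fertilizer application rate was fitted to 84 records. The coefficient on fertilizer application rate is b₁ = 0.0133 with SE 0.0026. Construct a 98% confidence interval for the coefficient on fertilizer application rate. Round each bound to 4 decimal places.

(0.0071, 0.0195)

df = n − 2 = 84 − 2 = 82.
t* = t_{0.01, 82} = 2.372687.
Margin = t* × SE = 2.372687 × 0.0026 = 0.006169.
CI: 0.0133 ± 0.006169 → (0.0071, 0.0195).
With 98% confidence, each one-unit increase in fertilizer application rate is associated with a change of between 0.0071 and 0.0195 tonnes/ha in crop yield.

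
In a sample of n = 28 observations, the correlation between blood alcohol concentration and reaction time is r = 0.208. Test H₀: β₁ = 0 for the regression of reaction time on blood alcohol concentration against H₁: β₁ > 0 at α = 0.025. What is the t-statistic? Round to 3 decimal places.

t = 1.084

t = r·√(n − 2)/√(1 − r²) = 0.208·√26/√0.956736 = 1.084.
df = n − 2 = 26.
One-sided p ≈ 0.1441, which is ≥ 0.025, so fail to reject H₀.
The data do not give significant evidence of a linear association between blood alcohol concentration and reaction time.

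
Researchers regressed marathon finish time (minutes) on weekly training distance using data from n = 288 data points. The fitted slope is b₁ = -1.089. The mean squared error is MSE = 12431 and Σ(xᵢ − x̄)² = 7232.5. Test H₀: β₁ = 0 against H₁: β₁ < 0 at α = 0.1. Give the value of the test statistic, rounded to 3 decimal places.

t = -0.831

SE(b₁) = √(MSE/Sₓₓ) = √(12431/7232.5) = 1.31102.
t = -1.089 / 1.31102 = -0.831.
df = n − 2 = 286.
One-sided p ≈ 0.2034, which is ≥ 0.1, so fail to reject H₀.
The data do not give significant evidence that the true slope on weekly training distance is negative.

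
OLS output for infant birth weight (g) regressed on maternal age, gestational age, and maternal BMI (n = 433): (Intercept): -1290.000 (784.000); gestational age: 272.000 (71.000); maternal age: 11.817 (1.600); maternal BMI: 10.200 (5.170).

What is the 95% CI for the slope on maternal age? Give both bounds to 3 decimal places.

Read off: b = 11.817, SE = 1.600 for maternal age.
df = n − k − 1 = 433 − 3 − 1 = 429.
t* = t_{0.025, 429} = 1.965509.
Margin = t* × SE = 1.965509 × 1.600 = 3.14481.
CI: 11.817 ± 3.14481 → (8.672, 14.962).

(8.672, 14.962)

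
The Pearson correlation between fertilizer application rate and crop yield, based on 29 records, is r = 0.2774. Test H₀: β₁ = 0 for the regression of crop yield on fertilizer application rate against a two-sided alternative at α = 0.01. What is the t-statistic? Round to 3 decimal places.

t = r·√(n − 2)/√(1 − r²) = 0.2774·√27/√0.923049 = 1.500.
df = n − 2 = 27.
Two-sided p ≈ 0.1451, which is ≥ 0.01, so fail to reject H₀.
The data do not give significant evidence of a linear association between fertilizer application rate and crop yield.

t = 1.500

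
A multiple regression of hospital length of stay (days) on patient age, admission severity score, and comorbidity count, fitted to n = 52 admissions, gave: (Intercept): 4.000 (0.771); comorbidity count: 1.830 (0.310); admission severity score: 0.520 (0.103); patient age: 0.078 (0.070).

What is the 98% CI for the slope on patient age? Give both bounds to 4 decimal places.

Read off: b = 0.078, SE = 0.070 for patient age.
df = n − k − 1 = 52 − 3 − 1 = 48.
t* = t_{0.01, 48} = 2.406581.
Margin = t* × SE = 2.406581 × 0.070 = 0.168461.
CI: 0.078 ± 0.168461 → (-0.0905, 0.2465).

(-0.0905, 0.2465)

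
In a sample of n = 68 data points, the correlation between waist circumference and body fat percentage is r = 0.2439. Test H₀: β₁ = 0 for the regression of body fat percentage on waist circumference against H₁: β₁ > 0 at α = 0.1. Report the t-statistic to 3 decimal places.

t = r·√(n − 2)/√(1 − r²) = 0.2439·√66/√0.940513 = 2.043.
df = n − 2 = 66.
One-sided p ≈ 0.0225, which is < 0.1, so reject H₀.
There is evidence of a linear association between waist circumference and body fat percentage.

t = 2.043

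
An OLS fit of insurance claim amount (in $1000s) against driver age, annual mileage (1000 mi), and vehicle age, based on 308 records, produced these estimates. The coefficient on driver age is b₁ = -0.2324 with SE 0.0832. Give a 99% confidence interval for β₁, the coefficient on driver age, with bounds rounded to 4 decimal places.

(-0.4481, -0.0167)

df = n − k − 1 = 308 − 3 − 1 = 304.
t* = t_{0.005, 304} = 2.592098.
Margin = t* × SE = 2.592098 × 0.0832 = 0.215663.
CI: -0.2324 ± 0.215663 → (-0.4481, -0.0167).
With 99% confidence, each one-unit increase in driver age is associated with a change of between -0.4481 and -0.0167 $1000s in insurance claim amount, holding the other predictors fixed.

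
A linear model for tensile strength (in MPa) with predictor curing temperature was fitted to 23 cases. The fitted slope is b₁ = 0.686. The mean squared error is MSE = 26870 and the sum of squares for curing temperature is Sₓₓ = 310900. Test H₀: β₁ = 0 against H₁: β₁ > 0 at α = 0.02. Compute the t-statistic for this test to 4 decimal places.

SE(b₁) = √(MSE/Sₓₓ) = √(26870/310900) = 0.293984.
t = 0.686 / 0.293984 = 2.3335.
df = n − 2 = 21.
One-sided p ≈ 0.0148, which is < 0.02, so reject H₀.
There is evidence that the true slope on curing temperature is positive.

t = 2.3335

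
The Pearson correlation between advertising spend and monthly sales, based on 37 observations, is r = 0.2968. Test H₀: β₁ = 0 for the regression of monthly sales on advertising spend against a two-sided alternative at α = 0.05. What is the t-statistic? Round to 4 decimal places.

t = r·√(n − 2)/√(1 − r²) = 0.2968·√35/√0.91191 = 1.8387.
df = n − 2 = 35.
Two-sided p ≈ 0.0744, which is ≥ 0.05, so fail to reject H₀.
The data do not give significant evidence of a linear association between advertising spend and monthly sales.

t = 1.8387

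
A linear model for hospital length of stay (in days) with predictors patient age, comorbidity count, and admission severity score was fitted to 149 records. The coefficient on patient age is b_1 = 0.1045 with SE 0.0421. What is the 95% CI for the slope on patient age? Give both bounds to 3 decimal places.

(0.021, 0.188)

df = n − k − 1 = 149 − 3 − 1 = 145.
t* = t_{0.025, 145} = 1.97646.
Margin = t* × SE = 1.97646 × 0.0421 = 0.08321.
CI: 0.1045 ± 0.08321 → (0.021, 0.188).
With 95% confidence, each one-unit increase in patient age is associated with a change of between 0.021 and 0.188 days in hospital length of stay, holding the other predictors fixed.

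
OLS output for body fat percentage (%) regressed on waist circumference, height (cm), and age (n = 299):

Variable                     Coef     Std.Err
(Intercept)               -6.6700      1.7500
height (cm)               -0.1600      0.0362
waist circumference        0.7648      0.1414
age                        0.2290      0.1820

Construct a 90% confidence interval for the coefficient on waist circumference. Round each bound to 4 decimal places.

Read off: b = 0.7648, SE = 0.1414 for waist circumference.
df = n − k − 1 = 299 − 3 − 1 = 295.
t* = t_{0.05, 295} = 1.650035.
Margin = t* × SE = 1.650035 × 0.1414 = 0.233315.
CI: 0.7648 ± 0.233315 → (0.5315, 0.9981).

(0.5315, 0.9981)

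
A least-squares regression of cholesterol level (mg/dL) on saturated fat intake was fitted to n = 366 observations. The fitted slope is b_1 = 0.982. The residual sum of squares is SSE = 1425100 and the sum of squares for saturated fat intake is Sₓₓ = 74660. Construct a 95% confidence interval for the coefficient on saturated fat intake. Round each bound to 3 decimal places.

(0.532, 1.432)

MSE = SSE/(n − 2) = 1425100/364 = 3915.11.
SE(b_1) = √(MSE/Sₓₓ) = √(3915.11/74660) = 0.228996.
df = n − 2 = 364.
t* = t_{0.025, 364} = 1.966503.
Margin = t* × SE = 1.966503 × 0.228996 = 0.45032.
CI: 0.982 ± 0.45032 → (0.532, 1.432).
With 95% confidence, each one-unit increase in saturated fat intake is associated with a change of between 0.532 and 1.432 mg/dL in cholesterol level.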